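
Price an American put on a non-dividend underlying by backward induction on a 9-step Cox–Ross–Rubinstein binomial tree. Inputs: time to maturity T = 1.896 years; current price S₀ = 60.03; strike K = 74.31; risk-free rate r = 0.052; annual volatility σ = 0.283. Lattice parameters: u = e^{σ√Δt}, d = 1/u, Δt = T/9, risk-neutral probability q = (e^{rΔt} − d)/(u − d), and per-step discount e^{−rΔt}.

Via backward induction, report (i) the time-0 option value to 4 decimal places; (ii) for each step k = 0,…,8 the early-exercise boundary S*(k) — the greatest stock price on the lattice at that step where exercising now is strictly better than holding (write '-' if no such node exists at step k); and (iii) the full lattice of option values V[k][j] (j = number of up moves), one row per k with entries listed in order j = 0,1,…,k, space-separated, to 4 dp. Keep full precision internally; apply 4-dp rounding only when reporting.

Δt=0.21067, u=1.13871, d=0.87819, q=0.50985, disc=e^(-rΔt)=0.98911
k=9 terminal: V=max(K-S,0) → 55.6607 50.1283 42.9548 33.6532 21.5923 5.9535 0.0000 0.0000 0.0000 0.0000
k=8: j=0 S=21.2361 intr=53.0739 cont=52.2643 V=53.0739[EX]; j=1 S=27.5359 intr=46.7741 cont=45.9645 V=46.7741[EX]; j=2 S=35.7044 intr=38.6056 cont=37.7960 V=38.6056[EX]; j=3 S=46.2962 intr=28.0138 cont=27.2042 V=28.0138[EX]; j=4 S=60.0300 intr=14.2800 cont=13.4704 V=14.2800[EX]; j=5 S=77.8380 intr=0.0000 cont=2.8863 V=2.8863[hold]; j=6 S=100.9287 intr=0.0000 cont=0.0000 V=0.0000[hold]; j=7 S=130.8694 intr=0.0000 cont=0.0000 V=0.0000[hold]; j=8 S=169.6920 intr=0.0000 cont=0.0000 V=0.0000[hold]  S*(8)=60.0300
k=7: j=0 S=24.1817 intr=50.1283 cont=49.3187 V=50.1283[EX]; j=1 S=31.3552 intr=42.9548 cont=42.1452 V=42.9548[EX]; j=2 S=40.6568 intr=33.6532 cont=32.8436 V=33.6532[EX]; j=3 S=52.7177 intr=21.5923 cont=20.7827 V=21.5923[EX]; j=4 S=68.3565 intr=5.9535 cont=8.3786 V=8.3786[hold]; j=5 S=88.6346 intr=0.0000 cont=1.3993 V=1.3993[hold]; j=6 S=114.9282 intr=0.0000 cont=0.0000 V=0.0000[hold]; j=7 S=149.0218 intr=0.0000 cont=0.0000 V=0.0000[hold]  S*(7)=52.7177
k=6: j=0 S=27.5359 intr=46.7741 cont=45.9645 V=46.7741[EX]; j=1 S=35.7044 intr=38.6056 cont=37.7960 V=38.6056[EX]; j=2 S=46.2962 intr=28.0138 cont=27.2042 V=28.0138[EX]; j=3 S=60.0300 intr=14.2800 cont=14.6934 V=14.6934[hold]; j=4 S=77.8380 intr=0.0000 cont=4.7677 V=4.7677[hold]; j=5 S=100.9287 intr=0.0000 cont=0.6784 V=0.6784[hold]; j=6 S=130.8694 intr=0.0000 cont=0.0000 V=0.0000[hold]  S*(6)=46.2962
k=5: j=0 S=31.3552 intr=42.9548 cont=42.1452 V=42.9548[EX]; j=1 S=40.6568 intr=33.6532 cont=32.8436 V=33.6532[EX]; j=2 S=52.7177 intr=21.5923 cont=20.9911 V=21.5923[EX]; j=3 S=68.3565 intr=5.9535 cont=9.5278 V=9.5278[hold]; j=4 S=88.6346 intr=0.0000 cont=2.6535 V=2.6535[hold]; j=5 S=114.9282 intr=0.0000 cont=0.3289 V=0.3289[hold]  S*(5)=52.7177
k=4: j=0 S=35.7044 intr=38.6056 cont=37.7960 V=38.6056[EX]; j=1 S=46.2962 intr=28.0138 cont=27.2042 V=28.0138[EX]; j=2 S=60.0300 intr=14.2800 cont=15.2729 V=15.2729[hold]; j=3 S=77.8380 intr=0.0000 cont=5.9573 V=5.9573[hold]; j=4 S=100.9287 intr=0.0000 cont=1.4523 V=1.4523[hold]  S*(4)=46.2962
k=3: j=0 S=40.6568 intr=33.6532 cont=32.8436 V=33.6532[EX]; j=1 S=52.7177 intr=21.5923 cont=21.2834 V=21.5923[EX]; j=2 S=68.3565 intr=5.9535 cont=10.4087 V=10.4087[hold]; j=3 S=88.6346 intr=0.0000 cont=3.6205 V=3.6205[hold]  S*(3)=52.7177
k=2: j=0 S=46.2962 intr=28.0138 cont=27.2042 V=28.0138[EX]; j=1 S=60.0300 intr=14.2800 cont=15.7171 V=15.7171[hold]; j=2 S=77.8380 intr=0.0000 cont=6.8720 V=6.8720[hold]  S*(2)=46.2962
k=1: j=0 S=52.7177 intr=21.5923 cont=21.5074 V=21.5923[EX]; j=1 S=68.3565 intr=5.9535 cont=11.0853 V=11.0853[hold]  S*(1)=52.7177
k=0: j=0 S=60.0300 intr=14.2800 cont=16.0584 V=16.0584[hold]  S*(0)=-

price = 16.0584
boundary = - 52.7177 46.2962 52.7177 46.2962 52.7177 46.2962 52.7177 60.0300
tree:
16.0584
21.5923 11.0853
28.0138 15.7171 6.8720
33.6532 21.5923 10.4087 3.6205
38.6056 28.0138 15.2729 5.9573 1.4523
42.9548 33.6532 21.5923 9.5278 2.6535 0.3289
46.7741 38.6056 28.0138 14.6934 4.7677 0.6784 0.0000
50.1283 42.9548 33.6532 21.5923 8.3786 1.3993 0.0000 0.0000
53.0739 46.7741 38.6056 28.0138 14.2800 2.8863 0.0000 0.0000 0.0000
55.6607 50.1283 42.9548 33.6532 21.5923 5.9535 0.0000 0.0000 0.0000 0.0000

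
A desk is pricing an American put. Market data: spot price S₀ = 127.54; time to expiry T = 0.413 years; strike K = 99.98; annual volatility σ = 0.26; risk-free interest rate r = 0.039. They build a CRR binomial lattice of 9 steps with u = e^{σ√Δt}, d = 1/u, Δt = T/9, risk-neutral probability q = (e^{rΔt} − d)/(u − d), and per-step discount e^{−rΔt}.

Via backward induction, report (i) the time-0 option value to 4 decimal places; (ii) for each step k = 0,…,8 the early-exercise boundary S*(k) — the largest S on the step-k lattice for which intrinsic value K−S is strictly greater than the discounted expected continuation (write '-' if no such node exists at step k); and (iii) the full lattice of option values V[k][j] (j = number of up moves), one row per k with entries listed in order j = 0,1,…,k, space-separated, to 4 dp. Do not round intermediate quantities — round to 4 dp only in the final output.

Δt=0.04589, u=1.05728, d=0.94583, q=0.50215, disc=e^(-rΔt)=0.99821
k=9 terminal: V=max(K-S,0) → 22.7211 13.6174 3.4409 0.0000 0.0000 0.0000 0.0000 0.0000 0.0000 0.0000
k=8: j=0 S=81.6841 intr=18.2959 cont=18.1172 V=18.2959[EX]; j=1 S=91.3092 intr=8.6708 cont=8.4920 V=8.6708[EX]; j=2 S=102.0685 intr=0.0000 cont=1.7100 V=1.7100[hold]; j=3 S=114.0957 intr=0.0000 cont=0.0000 V=0.0000[hold]; j=4 S=127.5400 intr=0.0000 cont=0.0000 V=0.0000[hold]; j=5 S=142.5685 intr=0.0000 cont=0.0000 V=0.0000[hold]; j=6 S=159.3679 intr=0.0000 cont=0.0000 V=0.0000[hold]; j=7 S=178.1469 intr=0.0000 cont=0.0000 V=0.0000[hold]; j=8 S=199.1386 intr=0.0000 cont=0.0000 V=0.0000[hold]  S*(8)=91.3092
k=7: j=0 S=86.3626 intr=13.6174 cont=13.4386 V=13.6174[EX]; j=1 S=96.5391 intr=3.4409 cont=5.1662 V=5.1662[hold]; j=2 S=107.9147 intr=0.0000 cont=0.8498 V=0.8498[hold]; j=3 S=120.6307 intr=0.0000 cont=0.0000 V=0.0000[hold]; j=4 S=134.8451 intr=0.0000 cont=0.0000 V=0.0000[hold]; j=5 S=150.7344 intr=0.0000 cont=0.0000 V=0.0000[hold]; j=6 S=168.4960 intr=0.0000 cont=0.0000 V=0.0000[hold]; j=7 S=188.3505 intr=0.0000 cont=0.0000 V=0.0000[hold]  S*(7)=86.3626
k=6: j=0 S=91.3092 intr=8.6708 cont=9.3568 V=9.3568[hold]; j=1 S=102.0685 intr=0.0000 cont=2.9933 V=2.9933[hold]; j=2 S=114.0957 intr=0.0000 cont=0.4223 V=0.4223[hold]; j=3 S=127.5400 intr=0.0000 cont=0.0000 V=0.0000[hold]; j=4 S=142.5685 intr=0.0000 cont=0.0000 V=0.0000[hold]; j=5 S=159.3679 intr=0.0000 cont=0.0000 V=0.0000[hold]; j=6 S=178.1469 intr=0.0000 cont=0.0000 V=0.0000[hold]  S*(6)=-
k=5: j=0 S=96.5391 intr=3.4409 cont=6.1504 V=6.1504[hold]; j=1 S=107.9147 intr=0.0000 cont=1.6992 V=1.6992[hold]; j=2 S=120.6307 intr=0.0000 cont=0.2099 V=0.2099[hold]; j=3 S=134.8451 intr=0.0000 cont=0.0000 V=0.0000[hold]; j=4 S=150.7344 intr=0.0000 cont=0.0000 V=0.0000[hold]; j=5 S=168.4960 intr=0.0000 cont=0.0000 V=0.0000[hold]  S*(5)=-
k=4: j=0 S=102.0685 intr=0.0000 cont=3.9082 V=3.9082[hold]; j=1 S=114.0957 intr=0.0000 cont=0.9496 V=0.9496[hold]; j=2 S=127.5400 intr=0.0000 cont=0.1043 V=0.1043[hold]; j=3 S=142.5685 intr=0.0000 cont=0.0000 V=0.0000[hold]; j=4 S=159.3679 intr=0.0000 cont=0.0000 V=0.0000[hold]  S*(4)=-
k=3: j=0 S=107.9147 intr=0.0000 cont=2.4182 V=2.4182[hold]; j=1 S=120.6307 intr=0.0000 cont=0.5242 V=0.5242[hold]; j=2 S=134.8451 intr=0.0000 cont=0.0518 V=0.0518[hold]; j=3 S=150.7344 intr=0.0000 cont=0.0000 V=0.0000[hold]  S*(3)=-
k=2: j=0 S=114.0957 intr=0.0000 cont=1.4645 V=1.4645[hold]; j=1 S=127.5400 intr=0.0000 cont=0.2865 V=0.2865[hold]; j=2 S=142.5685 intr=0.0000 cont=0.0258 V=0.0258[hold]  S*(2)=-
k=1: j=0 S=120.6307 intr=0.0000 cont=0.8714 V=0.8714[hold]; j=1 S=134.8451 intr=0.0000 cont=0.1553 V=0.1553[hold]  S*(1)=-
k=0: j=0 S=127.5400 intr=0.0000 cont=0.5109 V=0.5109[hold]  S*(0)=-

price = 0.5109
boundary = - - - - - - - 86.3626 91.3092
tree:
0.5109
0.8714 0.1553
1.4645 0.2865 0.0258
2.4182 0.5242 0.0518 0.0000
3.9082 0.9496 0.1043 0.0000 0.0000
6.1504 1.6992 0.2099 0.0000 0.0000 0.0000
9.3568 2.9933 0.4223 0.0000 0.0000 0.0000 0.0000
13.6174 5.1662 0.8498 0.0000 0.0000 0.0000 0.0000 0.0000
18.2959 8.6708 1.7100 0.0000 0.0000 0.0000 0.0000 0.0000 0.0000
22.7211 13.6174 3.4409 0.0000 0.0000 0.0000 0.0000 0.0000 0.0000 0.0000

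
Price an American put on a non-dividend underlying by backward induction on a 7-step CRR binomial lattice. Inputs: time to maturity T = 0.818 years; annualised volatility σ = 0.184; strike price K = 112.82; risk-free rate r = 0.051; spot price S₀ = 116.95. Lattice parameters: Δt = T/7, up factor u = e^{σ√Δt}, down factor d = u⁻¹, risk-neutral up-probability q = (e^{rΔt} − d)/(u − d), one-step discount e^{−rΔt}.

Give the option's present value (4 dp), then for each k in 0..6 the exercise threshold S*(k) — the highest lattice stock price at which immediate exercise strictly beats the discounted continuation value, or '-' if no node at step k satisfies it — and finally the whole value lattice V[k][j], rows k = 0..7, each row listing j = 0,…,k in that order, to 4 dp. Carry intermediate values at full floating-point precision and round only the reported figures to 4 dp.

Δt=0.11686, u=1.06492, d=0.93904, q=0.53177, disc=e^(-rΔt)=0.99406
k=7 terminal: V=max(K-S,0) → 37.5221 27.4282 15.9811 2.9995 0.0000 0.0000 0.0000 0.0000
k=6: j=0 S=80.1862 intr=32.6338 cont=31.9635 V=32.6338[EX]; j=1 S=90.9354 intr=21.8846 cont=21.2142 V=21.8846[EX]; j=2 S=103.1256 intr=9.6944 cont=9.0240 V=9.6944[EX]; j=3 S=116.9500 intr=0.0000 cont=1.3961 V=1.3961[hold]; j=4 S=132.6276 intr=0.0000 cont=0.0000 V=0.0000[hold]; j=5 S=150.4068 intr=0.0000 cont=0.0000 V=0.0000[hold]; j=6 S=170.5694 intr=0.0000 cont=0.0000 V=0.0000[hold]  S*(6)=103.1256
k=5: j=0 S=85.3918 intr=27.4282 cont=26.7578 V=27.4282[EX]; j=1 S=96.8389 intr=15.9811 cont=15.3107 V=15.9811[EX]; j=2 S=109.8205 intr=2.9995 cont=5.2503 V=5.2503[hold]; j=3 S=124.5423 intr=0.0000 cont=0.6498 V=0.6498[hold]; j=4 S=141.2377 intr=0.0000 cont=0.0000 V=0.0000[hold]; j=5 S=160.1711 intr=0.0000 cont=0.0000 V=0.0000[hold]  S*(5)=96.8389
k=4: j=0 S=90.9354 intr=21.8846 cont=21.2142 V=21.8846[EX]; j=1 S=103.1256 intr=9.6944 cont=10.2138 V=10.2138[hold]; j=2 S=116.9500 intr=0.0000 cont=2.7872 V=2.7872[hold]; j=3 S=132.6276 intr=0.0000 cont=0.3025 V=0.3025[hold]; j=4 S=150.4068 intr=0.0000 cont=0.0000 V=0.0000[hold]  S*(4)=90.9354
k=3: j=0 S=96.8389 intr=15.9811 cont=15.5853 V=15.9811[EX]; j=1 S=109.8205 intr=2.9995 cont=6.2274 V=6.2274[hold]; j=2 S=124.5423 intr=0.0000 cont=1.4572 V=1.4572[hold]; j=3 S=141.2377 intr=0.0000 cont=0.1408 V=0.1408[hold]  S*(3)=96.8389
k=2: j=0 S=103.1256 intr=9.6944 cont=10.7303 V=10.7303[hold]; j=1 S=116.9500 intr=0.0000 cont=3.6688 V=3.6688[hold]; j=2 S=132.6276 intr=0.0000 cont=0.7527 V=0.7527[hold]  S*(2)=-
k=1: j=0 S=109.8205 intr=2.9995 cont=6.9338 V=6.9338[hold]; j=1 S=124.5423 intr=0.0000 cont=2.1055 V=2.1055[hold]  S*(1)=-
k=0: j=0 S=116.9500 intr=0.0000 cont=4.3403 V=4.3403[hold]  S*(0)=-

price = 4.3403
boundary = - - - 96.8389 90.9354 96.8389 103.1256
tree:
4.3403
6.9338 2.1055
10.7303 3.6688 0.7527
15.9811 6.2274 1.4572 0.1408
21.8846 10.2138 2.7872 0.3025 0.0000
27.4282 15.9811 5.2503 0.6498 0.0000 0.0000
32.6338 21.8846 9.6944 1.3961 0.0000 0.0000 0.0000
37.5221 27.4282 15.9811 2.9995 0.0000 0.0000 0.0000 0.0000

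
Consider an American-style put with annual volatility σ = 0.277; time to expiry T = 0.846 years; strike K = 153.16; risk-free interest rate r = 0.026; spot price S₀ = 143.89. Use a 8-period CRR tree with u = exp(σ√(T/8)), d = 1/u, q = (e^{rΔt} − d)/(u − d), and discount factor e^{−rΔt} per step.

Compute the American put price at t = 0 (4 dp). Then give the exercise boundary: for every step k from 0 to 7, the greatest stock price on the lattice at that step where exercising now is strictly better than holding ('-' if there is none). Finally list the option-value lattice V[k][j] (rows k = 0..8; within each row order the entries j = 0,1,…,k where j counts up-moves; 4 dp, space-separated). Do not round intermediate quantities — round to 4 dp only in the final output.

price = 18.8904
boundary = - - - 109.8169 100.3572 109.8169 120.1682 131.4953
tree:
18.8904
25.7351 11.9500
33.9791 17.3926 6.4142
43.3431 24.5297 10.1430 2.6116
52.8028 33.3289 15.6088 4.5732 0.6070
61.4476 43.3431 23.2066 7.8749 1.1999 0.0000
69.3477 52.8028 32.9918 13.2634 2.3720 0.0000 0.0000
76.5673 61.4476 43.3431 21.6647 4.6892 0.0000 0.0000 0.0000
83.1651 69.3477 52.8028 32.9918 9.2700 0.0000 0.0000 0.0000 0.0000

Δt=0.10575, u=1.09426, d=0.91386, q=0.49276, disc=e^(-rΔt)=0.99725
k=8 terminal: V=max(K-S,0) → 83.1651 69.3477 52.8028 32.9918 9.2700 0.0000 0.0000 0.0000 0.0000
k=7: j=0 S=76.5927 intr=76.5673 cont=76.1468 V=76.5673[EX]; j=1 S=91.7124 intr=61.4476 cont=61.0270 V=61.4476[EX]; j=2 S=109.8169 intr=43.3431 cont=42.9226 V=43.3431[EX]; j=3 S=131.4953 intr=21.6647 cont=21.2442 V=21.6647[EX]; j=4 S=157.4531 intr=0.0000 cont=4.6892 V=4.6892[hold]; j=5 S=188.5350 intr=0.0000 cont=0.0000 V=0.0000[hold]; j=6 S=225.7528 intr=0.0000 cont=0.0000 V=0.0000[hold]; j=7 S=270.3174 intr=0.0000 cont=0.0000 V=0.0000[hold]  S*(7)=131.4953
k=6: j=0 S=83.8123 intr=69.3477 cont=68.9272 V=69.3477[EX]; j=1 S=100.3572 intr=52.8028 cont=52.3822 V=52.8028[EX]; j=2 S=120.1682 intr=32.9918 cont=32.5712 V=32.9918[EX]; j=3 S=143.8900 intr=9.2700 cont=13.2634 V=13.2634[hold]; j=4 S=172.2946 intr=0.0000 cont=2.3720 V=2.3720[hold]; j=5 S=206.3063 intr=0.0000 cont=0.0000 V=0.0000[hold]; j=6 S=247.0322 intr=0.0000 cont=0.0000 V=0.0000[hold]  S*(6)=120.1682
k=5: j=0 S=91.7124 intr=61.4476 cont=61.0270 V=61.4476[EX]; j=1 S=109.8169 intr=43.3431 cont=42.9226 V=43.3431[EX]; j=2 S=131.4953 intr=21.6647 cont=23.2066 V=23.2066[hold]; j=3 S=157.4531 intr=0.0000 cont=7.8749 V=7.8749[hold]; j=4 S=188.5350 intr=0.0000 cont=1.1999 V=1.1999[hold]; j=5 S=225.7528 intr=0.0000 cont=0.0000 V=0.0000[hold]  S*(5)=109.8169
k=4: j=0 S=100.3572 intr=52.8028 cont=52.3822 V=52.8028[EX]; j=1 S=120.1682 intr=32.9918 cont=33.3289 V=33.3289[hold]; j=2 S=143.8900 intr=9.2700 cont=15.6088 V=15.6088[hold]; j=3 S=172.2946 intr=0.0000 cont=4.5732 V=4.5732[hold]; j=4 S=206.3063 intr=0.0000 cont=0.6070 V=0.6070[hold]  S*(4)=100.3572
k=3: j=0 S=109.8169 intr=43.3431 cont=43.0882 V=43.3431[EX]; j=1 S=131.4953 intr=21.6647 cont=24.5297 V=24.5297[hold]; j=2 S=157.4531 intr=0.0000 cont=10.1430 V=10.1430[hold]; j=3 S=188.5350 intr=0.0000 cont=2.6116 V=2.6116[hold]  S*(3)=109.8169
k=2: j=0 S=120.1682 intr=32.9918 cont=33.9791 V=33.9791[hold]; j=1 S=143.8900 intr=9.2700 cont=17.3926 V=17.3926[hold]; j=2 S=172.2946 intr=0.0000 cont=6.4142 V=6.4142[hold]  S*(2)=-
k=1: j=0 S=131.4953 intr=21.6647 cont=25.7351 V=25.7351[hold]; j=1 S=157.4531 intr=0.0000 cont=11.9500 V=11.9500[hold]  S*(1)=-
k=0: j=0 S=143.8900 intr=9.2700 cont=18.8904 V=18.8904[hold]  S*(0)=-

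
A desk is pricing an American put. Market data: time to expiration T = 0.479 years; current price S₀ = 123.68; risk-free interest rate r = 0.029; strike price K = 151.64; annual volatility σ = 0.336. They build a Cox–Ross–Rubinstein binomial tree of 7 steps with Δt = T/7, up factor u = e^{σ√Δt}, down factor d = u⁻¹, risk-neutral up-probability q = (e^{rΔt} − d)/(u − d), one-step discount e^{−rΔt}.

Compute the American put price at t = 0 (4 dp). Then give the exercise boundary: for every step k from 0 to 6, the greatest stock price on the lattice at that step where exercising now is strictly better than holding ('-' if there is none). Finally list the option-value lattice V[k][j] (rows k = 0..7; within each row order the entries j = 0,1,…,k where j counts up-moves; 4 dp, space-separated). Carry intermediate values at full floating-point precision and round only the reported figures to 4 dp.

price = 30.3271
boundary = - - 103.7423 113.2733 103.7423 113.2733 123.6800
tree:
30.3271
38.7651 21.6440
47.8977 29.3915 13.6464
56.6268 38.3667 20.1441 6.9207
64.6213 47.8977 28.5305 11.4736 2.1973
71.9432 56.6268 38.3667 18.3811 4.3112 0.0000
78.6491 64.6213 47.8977 27.9600 8.4590 0.0000 0.0000
84.7907 71.9432 56.6268 38.3667 16.5973 0.0000 0.0000 0.0000

Δt=0.06843  u=1.09187  d=0.91586  q=0.48933  discount=0.99802
step 7 (expiry): payoffs max(K−S,0) = 84.7907 71.9432 56.6268 38.3667 16.5973 0.0000 0.0000 0.0000
step 6: (k=6,j=0): S=72.9909, (K−S)⁺=78.6491, hold=78.3485 ⇒ V=78.6491 exercise | (k=6,j=1): S=87.0187, (K−S)⁺=64.6213, hold=64.3207 ⇒ V=64.6213 exercise | (k=6,j=2): S=103.7423, (K−S)⁺=47.8977, hold=47.5971 ⇒ V=47.8977 exercise | (k=6,j=3): S=123.6800, (K−S)⁺=27.9600, hold=27.6594 ⇒ V=27.9600 exercise | (k=6,j=4): S=147.4494, (K−S)⁺=4.1906, hold=8.4590 ⇒ V=8.4590 continue | (k=6,j=5): S=175.7869, (K−S)⁺=0.0000, hold=0.0000 ⇒ V=0.0000 continue | (k=6,j=6): S=209.5705, (K−S)⁺=0.0000, hold=0.0000 ⇒ V=0.0000 continue  boundary S*=123.6800
step 5: (k=5,j=0): S=79.6968, (K−S)⁺=71.9432, hold=71.6426 ⇒ V=71.9432 exercise | (k=5,j=1): S=95.0132, (K−S)⁺=56.6268, hold=56.3261 ⇒ V=56.6268 exercise | (k=5,j=2): S=113.2733, (K−S)⁺=38.3667, hold=38.0660 ⇒ V=38.3667 exercise | (k=5,j=3): S=135.0427, (K−S)⁺=16.5973, hold=18.3811 ⇒ V=18.3811 continue | (k=5,j=4): S=160.9959, (K−S)⁺=0.0000, hold=4.3112 ⇒ V=4.3112 continue | (k=5,j=5): S=191.9368, (K−S)⁺=0.0000, hold=0.0000 ⇒ V=0.0000 continue  boundary S*=113.2733
step 4: (k=4,j=0): S=87.0187, (K−S)⁺=64.6213, hold=64.3207 ⇒ V=64.6213 exercise | (k=4,j=1): S=103.7423, (K−S)⁺=47.8977, hold=47.5971 ⇒ V=47.8977 exercise | (k=4,j=2): S=123.6800, (K−S)⁺=27.9600, hold=28.5305 ⇒ V=28.5305 continue | (k=4,j=3): S=147.4494, (K−S)⁺=4.1906, hold=11.4736 ⇒ V=11.4736 continue | (k=4,j=4): S=175.7869, (K−S)⁺=0.0000, hold=2.1973 ⇒ V=2.1973 continue  boundary S*=103.7423
step 3: (k=3,j=0): S=95.0132, (K−S)⁺=56.6268, hold=56.3261 ⇒ V=56.6268 exercise | (k=3,j=1): S=113.2733, (K−S)⁺=38.3667, hold=38.3447 ⇒ V=38.3667 exercise | (k=3,j=2): S=135.0427, (K−S)⁺=16.5973, hold=20.1441 ⇒ V=20.1441 continue | (k=3,j=3): S=160.9959, (K−S)⁺=0.0000, hold=6.9207 ⇒ V=6.9207 continue  boundary S*=113.2733
step 2: (k=2,j=0): S=103.7423, (K−S)⁺=47.8977, hold=47.5971 ⇒ V=47.8977 exercise | (k=2,j=1): S=123.6800, (K−S)⁺=27.9600, hold=29.3915 ⇒ V=29.3915 continue | (k=2,j=2): S=147.4494, (K−S)⁺=4.1906, hold=13.6464 ⇒ V=13.6464 continue  boundary S*=103.7423
step 1: (k=1,j=0): S=113.2733, (K−S)⁺=38.3667, hold=38.7651 ⇒ V=38.7651 continue | (k=1,j=1): S=135.0427, (K−S)⁺=16.5973, hold=21.6440 ⇒ V=21.6440 continue  boundary S*=-
step 0: (k=0,j=0): S=123.6800, (K−S)⁺=27.9600, hold=30.3271 ⇒ V=30.3271 continue  boundary S*=-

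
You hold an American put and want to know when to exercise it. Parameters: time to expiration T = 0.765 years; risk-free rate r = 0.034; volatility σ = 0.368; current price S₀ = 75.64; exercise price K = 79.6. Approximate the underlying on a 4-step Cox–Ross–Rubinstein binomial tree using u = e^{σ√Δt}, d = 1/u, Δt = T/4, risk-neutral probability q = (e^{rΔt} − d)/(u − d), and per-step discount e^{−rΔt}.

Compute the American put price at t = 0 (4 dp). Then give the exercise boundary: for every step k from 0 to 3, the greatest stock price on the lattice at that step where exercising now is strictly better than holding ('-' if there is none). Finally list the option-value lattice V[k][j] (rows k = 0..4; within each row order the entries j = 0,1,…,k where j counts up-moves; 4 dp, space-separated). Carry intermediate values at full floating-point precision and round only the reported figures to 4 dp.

Δt=0.19125  u=1.17461  d=0.85135  q=0.48003  discount=0.99352
step 4 (expiry): payoffs max(K−S,0) = 39.8644 24.7766 3.9600 0.0000 0.0000
step 3: (k=3,j=0): S=46.6738, (K−S)⁺=32.9262, hold=32.4103 ⇒ V=32.9262 exercise | (k=3,j=1): S=64.3960, (K−S)⁺=15.2040, hold=14.6881 ⇒ V=15.2040 exercise | (k=3,j=2): S=88.8473, (K−S)⁺=0.0000, hold=2.0457 ⇒ V=2.0457 continue | (k=3,j=3): S=122.5830, (K−S)⁺=0.0000, hold=0.0000 ⇒ V=0.0000 continue  boundary S*=64.3960
step 2: (k=2,j=0): S=54.8234, (K−S)⁺=24.7766, hold=24.2607 ⇒ V=24.7766 exercise | (k=2,j=1): S=75.6400, (K−S)⁺=3.9600, hold=8.8300 ⇒ V=8.8300 continue | (k=2,j=2): S=104.3608, (K−S)⁺=0.0000, hold=1.0568 ⇒ V=1.0568 continue  boundary S*=54.8234
step 1: (k=1,j=0): S=64.3960, (K−S)⁺=15.2040, hold=17.0107 ⇒ V=17.0107 continue | (k=1,j=1): S=88.8473, (K−S)⁺=0.0000, hold=5.0656 ⇒ V=5.0656 continue  boundary S*=-
step 0: (k=0,j=0): S=75.6400, (K−S)⁺=3.9600, hold=11.2035 ⇒ V=11.2035 continue  boundary S*=-

price = 11.2035
boundary = - - 54.8234 64.3960
tree:
11.2035
17.0107 5.0656
24.7766 8.8300 1.0568
32.9262 15.2040 2.0457 0.0000
39.8644 24.7766 3.9600 0.0000 0.0000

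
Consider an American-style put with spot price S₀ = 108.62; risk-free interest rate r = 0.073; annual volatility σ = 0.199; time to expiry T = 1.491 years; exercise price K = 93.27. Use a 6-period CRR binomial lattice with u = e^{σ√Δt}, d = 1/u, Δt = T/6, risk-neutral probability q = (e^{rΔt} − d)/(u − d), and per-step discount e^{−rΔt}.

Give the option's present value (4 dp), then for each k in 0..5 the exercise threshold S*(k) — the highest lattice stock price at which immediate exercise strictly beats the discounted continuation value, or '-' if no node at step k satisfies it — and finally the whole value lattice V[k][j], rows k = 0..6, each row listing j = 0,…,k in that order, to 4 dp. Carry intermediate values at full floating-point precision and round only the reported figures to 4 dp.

price = 2.0362
boundary = - - - 80.6608 73.0432 80.6608
tree:
2.0362
3.8537 0.7158
7.0961 1.5053 0.1368
12.6092 3.1206 0.3219 0.0000
20.2268 6.3511 0.7577 0.0000 0.0000
27.1249 12.6092 1.7834 0.0000 0.0000 0.0000
33.3716 20.2268 4.1973 0.0000 0.0000 0.0000 0.0000

Δt=0.24850  u=1.10429  d=0.90556  q=0.56734  discount=0.98202
step 6 (expiry): payoffs max(K−S,0) = 33.3716 20.2268 4.1973 0.0000 0.0000 0.0000 0.0000
step 5: (k=5,j=0): S=66.1451, (K−S)⁺=27.1249, hold=25.4482 ⇒ V=27.1249 exercise | (k=5,j=1): S=80.6608, (K−S)⁺=12.6092, hold=10.9325 ⇒ V=12.6092 exercise | (k=5,j=2): S=98.3620, (K−S)⁺=0.0000, hold=1.7834 ⇒ V=1.7834 continue | (k=5,j=3): S=119.9478, (K−S)⁺=0.0000, hold=0.0000 ⇒ V=0.0000 continue | (k=5,j=4): S=146.2707, (K−S)⁺=0.0000, hold=0.0000 ⇒ V=0.0000 continue | (k=5,j=5): S=178.3701, (K−S)⁺=0.0000, hold=0.0000 ⇒ V=0.0000 continue  boundary S*=80.6608
step 4: (k=4,j=0): S=73.0432, (K−S)⁺=20.2268, hold=18.5501 ⇒ V=20.2268 exercise | (k=4,j=1): S=89.0727, (K−S)⁺=4.1973, hold=6.3511 ⇒ V=6.3511 continue | (k=4,j=2): S=108.6200, (K−S)⁺=0.0000, hold=0.7577 ⇒ V=0.7577 continue | (k=4,j=3): S=132.4569, (K−S)⁺=0.0000, hold=0.0000 ⇒ V=0.0000 continue | (k=4,j=4): S=161.5250, (K−S)⁺=0.0000, hold=0.0000 ⇒ V=0.0000 continue  boundary S*=73.0432
step 3: (k=3,j=0): S=80.6608, (K−S)⁺=12.6092, hold=12.1325 ⇒ V=12.6092 exercise | (k=3,j=1): S=98.3620, (K−S)⁺=0.0000, hold=3.1206 ⇒ V=3.1206 continue | (k=3,j=2): S=119.9478, (K−S)⁺=0.0000, hold=0.3219 ⇒ V=0.3219 continue | (k=3,j=3): S=146.2707, (K−S)⁺=0.0000, hold=0.0000 ⇒ V=0.0000 continue  boundary S*=80.6608
step 2: (k=2,j=0): S=89.0727, (K−S)⁺=4.1973, hold=7.0961 ⇒ V=7.0961 continue | (k=2,j=1): S=108.6200, (K−S)⁺=0.0000, hold=1.5053 ⇒ V=1.5053 continue | (k=2,j=2): S=132.4569, (K−S)⁺=0.0000, hold=0.1368 ⇒ V=0.1368 continue  boundary S*=-
step 1: (k=1,j=0): S=98.3620, (K−S)⁺=0.0000, hold=3.8537 ⇒ V=3.8537 continue | (k=1,j=1): S=119.9478, (K−S)⁺=0.0000, hold=0.7158 ⇒ V=0.7158 continue  boundary S*=-
step 0: (k=0,j=0): S=108.6200, (K−S)⁺=0.0000, hold=2.0362 ⇒ V=2.0362 continue  boundary S*=-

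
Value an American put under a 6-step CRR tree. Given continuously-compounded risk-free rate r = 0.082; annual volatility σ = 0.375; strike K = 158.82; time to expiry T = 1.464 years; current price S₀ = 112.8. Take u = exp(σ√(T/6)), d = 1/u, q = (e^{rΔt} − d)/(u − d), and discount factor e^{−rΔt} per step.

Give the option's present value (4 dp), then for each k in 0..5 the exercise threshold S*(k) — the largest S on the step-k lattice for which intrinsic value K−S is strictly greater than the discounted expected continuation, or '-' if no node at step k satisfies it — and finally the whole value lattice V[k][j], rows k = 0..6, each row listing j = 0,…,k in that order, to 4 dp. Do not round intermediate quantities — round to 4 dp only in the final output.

price = 46.4168
boundary = - 93.7264 112.8000 93.7264 112.8000 135.7551
tree:
46.4168
65.0936 30.1791
80.9420 46.0200 16.0414
94.1105 65.0936 27.7291 5.3628
105.0524 80.9420 46.0200 11.1217 0.0000
114.1441 94.1105 65.0936 23.0649 0.0000 0.0000
121.6984 105.0524 80.9420 46.0200 0.0000 0.0000 0.0000

params: Δt=0.24400 u=1.20350 d=0.83091 q=0.50806 e^(-rΔt)=0.98019
t_6 payoffs: 121.6984 105.0524 80.9420 46.0200 0.0000 0.0000 0.0000
t_5: node(5,0) S=44.6759 payoff=114.1441 vs cont=110.9980 → 114.1441 [stop]  node(5,1) S=64.7095 payoff=94.1105 vs cont=90.9645 → 94.1105 [stop]  node(5,2) S=93.7264 payoff=65.0936 vs cont=61.9475 → 65.0936 [stop]  node(5,3) S=135.7551 payoff=23.0649 vs cont=22.1905 → 23.0649 [stop]  node(5,4) S=196.6303 payoff=0.0000 vs cont=0.0000 → 0.0000 [wait]  node(5,5) S=284.8031 payoff=0.0000 vs cont=0.0000 → 0.0000 [wait]  ⇒ S*(5)=135.7551
t_4: node(4,0) S=53.7676 payoff=105.0524 vs cont=101.9063 → 105.0524 [stop]  node(4,1) S=77.8780 payoff=80.9420 vs cont=77.7959 → 80.9420 [stop]  node(4,2) S=112.8000 payoff=46.0200 vs cont=42.8739 → 46.0200 [stop]  node(4,3) S=163.3817 payoff=0.0000 vs cont=11.1217 → 11.1217 [wait]  node(4,4) S=236.6451 payoff=0.0000 vs cont=0.0000 → 0.0000 [wait]  ⇒ S*(4)=112.8000
t_3: node(3,0) S=64.7095 payoff=94.1105 vs cont=90.9645 → 94.1105 [stop]  node(3,1) S=93.7264 payoff=65.0936 vs cont=61.9475 → 65.0936 [stop]  node(3,2) S=135.7551 payoff=23.0649 vs cont=27.7291 → 27.7291 [wait]  node(3,3) S=196.6303 payoff=0.0000 vs cont=5.3628 → 5.3628 [wait]  ⇒ S*(3)=93.7264
t_2: node(2,0) S=77.8780 payoff=80.9420 vs cont=77.7959 → 80.9420 [stop]  node(2,1) S=112.8000 payoff=46.0200 vs cont=45.1967 → 46.0200 [stop]  node(2,2) S=163.3817 payoff=0.0000 vs cont=16.0414 → 16.0414 [wait]  ⇒ S*(2)=112.8000
t_1: node(1,0) S=93.7264 payoff=65.0936 vs cont=61.9475 → 65.0936 [stop]  node(1,1) S=135.7551 payoff=23.0649 vs cont=30.1791 → 30.1791 [wait]  ⇒ S*(1)=93.7264
t_0: node(0,0) S=112.8000 payoff=46.0200 vs cont=46.4168 → 46.4168 [wait]  ⇒ S*(0)=-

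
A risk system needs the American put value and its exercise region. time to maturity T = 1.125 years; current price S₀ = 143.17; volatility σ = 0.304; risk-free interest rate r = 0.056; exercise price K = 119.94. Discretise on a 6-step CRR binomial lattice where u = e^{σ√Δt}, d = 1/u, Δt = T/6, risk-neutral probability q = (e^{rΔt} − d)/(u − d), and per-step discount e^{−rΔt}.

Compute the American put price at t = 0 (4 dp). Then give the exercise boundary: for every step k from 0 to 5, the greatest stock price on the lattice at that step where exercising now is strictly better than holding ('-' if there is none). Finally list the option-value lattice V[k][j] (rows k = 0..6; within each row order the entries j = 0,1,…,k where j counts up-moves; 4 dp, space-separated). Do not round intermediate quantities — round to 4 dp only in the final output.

Δt=0.18750, u=1.14069, d=0.87666, q=0.50712, disc=e^(-rΔt)=0.98955
k=6 terminal: V=max(K-S,0) → 54.9510 35.3776 9.9091 0.0000 0.0000 0.0000 0.0000
k=5: j=0 S=74.1325 intr=45.8075 cont=44.5548 V=45.8075[EX]; j=1 S=96.4597 intr=23.4803 cont=22.2275 V=23.4803[EX]; j=2 S=125.5114 intr=0.0000 cont=4.8330 V=4.8330[hold]; j=3 S=163.3130 intr=0.0000 cont=0.0000 V=0.0000[hold]; j=4 S=212.4996 intr=0.0000 cont=0.0000 V=0.0000[hold]; j=5 S=276.5003 intr=0.0000 cont=0.0000 V=0.0000[hold]  S*(5)=96.4597
k=4: j=0 S=84.5624 intr=35.3776 cont=34.1249 V=35.3776[EX]; j=1 S=110.0309 intr=9.9091 cont=13.8775 V=13.8775[hold]; j=2 S=143.1700 intr=0.0000 cont=2.3572 V=2.3572[hold]; j=3 S=186.2900 intr=0.0000 cont=0.0000 V=0.0000[hold]; j=4 S=242.3968 intr=0.0000 cont=0.0000 V=0.0000[hold]  S*(4)=84.5624
k=3: j=0 S=96.4597 intr=23.4803 cont=24.2189 V=24.2189[hold]; j=1 S=125.5114 intr=0.0000 cont=7.9515 V=7.9515[hold]; j=2 S=163.3130 intr=0.0000 cont=1.1497 V=1.1497[hold]; j=3 S=212.4996 intr=0.0000 cont=0.0000 V=0.0000[hold]  S*(3)=-
k=2: j=0 S=110.0309 intr=9.9091 cont=15.8026 V=15.8026[hold]; j=1 S=143.1700 intr=0.0000 cont=4.4552 V=4.4552[hold]; j=2 S=186.2900 intr=0.0000 cont=0.5608 V=0.5608[hold]  S*(2)=-
k=1: j=0 S=125.5114 intr=0.0000 cont=9.9432 V=9.9432[hold]; j=1 S=163.3130 intr=0.0000 cont=2.4543 V=2.4543[hold]  S*(1)=-
k=0: j=0 S=143.1700 intr=0.0000 cont=6.0813 V=6.0813[hold]  S*(0)=-

price = 6.0813
boundary = - - - - 84.5624 96.4597
tree:
6.0813
9.9432 2.4543
15.8026 4.4552 0.5608
24.2189 7.9515 1.1497 0.0000
35.3776 13.8775 2.3572 0.0000 0.0000
45.8075 23.4803 4.8330 0.0000 0.0000 0.0000
54.9510 35.3776 9.9091 0.0000 0.0000 0.0000 0.0000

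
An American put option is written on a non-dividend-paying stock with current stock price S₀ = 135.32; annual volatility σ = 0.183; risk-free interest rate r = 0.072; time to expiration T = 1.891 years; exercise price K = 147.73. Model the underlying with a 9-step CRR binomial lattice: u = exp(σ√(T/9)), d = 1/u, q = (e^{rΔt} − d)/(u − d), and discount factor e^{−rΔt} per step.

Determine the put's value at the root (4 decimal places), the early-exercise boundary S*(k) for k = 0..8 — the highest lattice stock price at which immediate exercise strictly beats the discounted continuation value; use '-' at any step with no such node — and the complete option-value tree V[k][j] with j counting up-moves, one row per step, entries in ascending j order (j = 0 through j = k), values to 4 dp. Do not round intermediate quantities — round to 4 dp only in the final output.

price = 14.5856
boundary = - 124.4320 114.4200 124.4320 114.4200 124.4320 114.4200 124.4320 135.3200
tree:
14.5856
23.2980 8.3977
33.3100 14.2105 4.2335
42.5164 23.2980 7.7294 1.7073
50.9821 33.3100 13.6784 3.4444 0.4413
58.7665 42.5164 23.2980 6.7813 1.0172 0.0184
65.9247 50.9821 33.3100 12.8999 2.3431 0.0433 0.0000
72.5068 58.7665 42.5164 23.2980 5.3941 0.1022 0.0000 0.0000
78.5594 65.9247 50.9821 33.3100 12.4100 0.2412 0.0000 0.0000 0.0000
84.1250 72.5068 58.7665 42.5164 23.2980 0.5692 0.0000 0.0000 0.0000 0.0000

Δt=0.21011, u=1.08750, d=0.91954, q=0.56979, disc=e^(-rΔt)=0.98499
k=9 terminal: V=max(K-S,0) → 84.1250 72.5068 58.7665 42.5164 23.2980 0.5692 0.0000 0.0000 0.0000 0.0000
k=8: j=0 S=69.1706 intr=78.5594 cont=76.3414 V=78.5594[EX]; j=1 S=81.8053 intr=65.9247 cont=63.7066 V=65.9247[EX]; j=2 S=96.7479 intr=50.9821 cont=48.7640 V=50.9821[EX]; j=3 S=114.4200 intr=33.3100 cont=31.0920 V=33.3100[EX]; j=4 S=135.3200 intr=12.4100 cont=10.1920 V=12.4100[EX]; j=5 S=160.0376 intr=0.0000 cont=0.2412 V=0.2412[hold]; j=6 S=189.2702 intr=0.0000 cont=0.0000 V=0.0000[hold]; j=7 S=223.8424 intr=0.0000 cont=0.0000 V=0.0000[hold]; j=8 S=264.7296 intr=0.0000 cont=0.0000 V=0.0000[hold]  S*(8)=135.3200
k=7: j=0 S=75.2232 intr=72.5068 cont=70.2888 V=72.5068[EX]; j=1 S=88.9635 intr=58.7665 cont=56.5485 V=58.7665[EX]; j=2 S=105.2136 intr=42.5164 cont=40.2984 V=42.5164[EX]; j=3 S=124.4320 intr=23.2980 cont=21.0800 V=23.2980[EX]; j=4 S=147.1608 intr=0.5692 cont=5.3941 V=5.3941[hold]; j=5 S=174.0412 intr=0.0000 cont=0.1022 V=0.1022[hold]; j=6 S=205.8317 intr=0.0000 cont=0.0000 V=0.0000[hold]; j=7 S=243.4291 intr=0.0000 cont=0.0000 V=0.0000[hold]  S*(7)=124.4320
k=6: j=0 S=81.8053 intr=65.9247 cont=63.7066 V=65.9247[EX]; j=1 S=96.7479 intr=50.9821 cont=48.7640 V=50.9821[EX]; j=2 S=114.4200 intr=33.3100 cont=31.0920 V=33.3100[EX]; j=3 S=135.3200 intr=12.4100 cont=12.8999 V=12.8999[hold]; j=4 S=160.0376 intr=0.0000 cont=2.3431 V=2.3431[hold]; j=5 S=189.2702 intr=0.0000 cont=0.0433 V=0.0433[hold]; j=6 S=223.8424 intr=0.0000 cont=0.0000 V=0.0000[hold]  S*(6)=114.4200
k=5: j=0 S=88.9635 intr=58.7665 cont=56.5485 V=58.7665[EX]; j=1 S=105.2136 intr=42.5164 cont=40.2984 V=42.5164[EX]; j=2 S=124.4320 intr=23.2980 cont=21.3549 V=23.2980[EX]; j=3 S=147.1608 intr=0.5692 cont=6.7813 V=6.7813[hold]; j=4 S=174.0412 intr=0.0000 cont=1.0172 V=1.0172[hold]; j=5 S=205.8317 intr=0.0000 cont=0.0184 V=0.0184[hold]  S*(5)=124.4320
k=4: j=0 S=96.7479 intr=50.9821 cont=48.7640 V=50.9821[EX]; j=1 S=114.4200 intr=33.3100 cont=31.0920 V=33.3100[EX]; j=2 S=135.3200 intr=12.4100 cont=13.6784 V=13.6784[hold]; j=3 S=160.0376 intr=0.0000 cont=3.4444 V=3.4444[hold]; j=4 S=189.2702 intr=0.0000 cont=0.4413 V=0.4413[hold]  S*(4)=114.4200
k=3: j=0 S=105.2136 intr=42.5164 cont=40.2984 V=42.5164[EX]; j=1 S=124.4320 intr=23.2980 cont=21.7919 V=23.2980[EX]; j=2 S=147.1608 intr=0.5692 cont=7.7294 V=7.7294[hold]; j=3 S=174.0412 intr=0.0000 cont=1.7073 V=1.7073[hold]  S*(3)=124.4320
k=2: j=0 S=114.4200 intr=33.3100 cont=31.0920 V=33.3100[EX]; j=1 S=135.3200 intr=12.4100 cont=14.2105 V=14.2105[hold]; j=2 S=160.0376 intr=0.0000 cont=4.2335 V=4.2335[hold]  S*(2)=114.4200
k=1: j=0 S=124.4320 intr=23.2980 cont=22.0905 V=23.2980[EX]; j=1 S=147.1608 intr=0.5692 cont=8.3977 V=8.3977[hold]  S*(1)=124.4320
k=0: j=0 S=135.3200 intr=12.4100 cont=14.5856 V=14.5856[hold]  S*(0)=-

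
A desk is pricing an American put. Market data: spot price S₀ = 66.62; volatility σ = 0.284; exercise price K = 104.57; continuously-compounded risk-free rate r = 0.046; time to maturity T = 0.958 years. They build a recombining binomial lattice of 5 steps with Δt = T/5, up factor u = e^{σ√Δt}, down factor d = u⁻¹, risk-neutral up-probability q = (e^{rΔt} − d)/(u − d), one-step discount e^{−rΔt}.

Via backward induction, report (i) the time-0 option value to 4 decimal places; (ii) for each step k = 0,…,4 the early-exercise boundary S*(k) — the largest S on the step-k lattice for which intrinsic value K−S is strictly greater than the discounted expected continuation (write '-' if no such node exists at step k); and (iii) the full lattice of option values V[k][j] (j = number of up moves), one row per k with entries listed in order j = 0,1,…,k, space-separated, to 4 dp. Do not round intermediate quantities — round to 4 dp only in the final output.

Δt=0.19160, u=1.13237, d=0.88310, q=0.50448, disc=e^(-rΔt)=0.99123
k=5 terminal: V=max(K-S,0) → 68.7882 58.6883 45.7376 29.1315 7.8381 0.0000
k=4: j=0 S=40.5183 intr=64.0517 cont=63.1341 V=64.0517[EX]; j=1 S=51.9551 intr=52.6149 cont=51.6974 V=52.6149[EX]; j=2 S=66.6200 intr=37.9500 cont=37.0324 V=37.9500[EX]; j=3 S=85.4243 intr=19.1457 cont=18.2281 V=19.1457[EX]; j=4 S=109.5363 intr=0.0000 cont=3.8499 V=3.8499[hold]  S*(4)=85.4243
k=3: j=0 S=45.8817 intr=58.6883 cont=57.7707 V=58.6883[EX]; j=1 S=58.8324 intr=45.7376 cont=44.8201 V=45.7376[EX]; j=2 S=75.4385 intr=29.1315 cont=28.2139 V=29.1315[EX]; j=3 S=96.7319 intr=7.8381 cont=11.3290 V=11.3290[hold]  S*(3)=75.4385
k=2: j=0 S=51.9551 intr=52.6149 cont=51.6974 V=52.6149[EX]; j=1 S=66.6200 intr=37.9500 cont=37.0324 V=37.9500[EX]; j=2 S=85.4243 intr=19.1457 cont=19.9738 V=19.9738[hold]  S*(2)=66.6200
k=1: j=0 S=58.8324 intr=45.7376 cont=44.8201 V=45.7376[EX]; j=1 S=75.4385 intr=29.1315 cont=28.6280 V=29.1315[EX]  S*(1)=75.4385
k=0: j=0 S=66.6200 intr=37.9500 cont=37.0324 V=37.9500[EX]  S*(0)=66.6200

price = 37.9500
boundary = 66.6200 75.4385 66.6200 75.4385 85.4243
tree:
37.9500
45.7376 29.1315
52.6149 37.9500 19.9738
58.6883 45.7376 29.1315 11.3290
64.0517 52.6149 37.9500 19.1457 3.8499
68.7882 58.6883 45.7376 29.1315 7.8381 0.0000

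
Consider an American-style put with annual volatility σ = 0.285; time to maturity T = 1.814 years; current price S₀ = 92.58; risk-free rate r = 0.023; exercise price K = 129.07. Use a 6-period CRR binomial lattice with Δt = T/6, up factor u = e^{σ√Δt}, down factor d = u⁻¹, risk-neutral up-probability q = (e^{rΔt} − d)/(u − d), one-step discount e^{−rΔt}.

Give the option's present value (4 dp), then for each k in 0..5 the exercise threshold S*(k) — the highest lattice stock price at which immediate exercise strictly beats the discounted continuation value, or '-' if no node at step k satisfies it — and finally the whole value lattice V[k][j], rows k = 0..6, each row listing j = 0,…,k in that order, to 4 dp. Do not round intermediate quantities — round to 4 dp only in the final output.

price = 38.3104
boundary = - 79.1517 67.6711 79.1517 92.5800 108.2864
tree:
38.3104
49.9183 26.4425
61.3989 37.2034 15.3096
71.2143 49.9183 24.1351 6.0868
79.6060 61.3989 36.4900 11.2632 0.6357
86.7805 71.2143 49.9183 20.7836 1.2384 0.0000
92.9144 79.6060 61.3989 36.4900 2.4125 0.0000 0.0000

Δt=0.30233, u=1.16965, d=0.85495, q=0.48308, disc=e^(-rΔt)=0.99307
k=6 terminal: V=max(K-S,0) → 92.9144 79.6060 61.3989 36.4900 2.4125 0.0000 0.0000
k=5: j=0 S=42.2895 intr=86.7805 cont=85.8861 V=86.7805[EX]; j=1 S=57.8557 intr=71.2143 cont=70.3199 V=71.2143[EX]; j=2 S=79.1517 intr=49.9183 cont=49.0239 V=49.9183[EX]; j=3 S=108.2864 intr=20.7836 cont=19.8892 V=20.7836[EX]; j=4 S=148.1453 intr=0.0000 cont=1.2384 V=1.2384[hold]; j=5 S=202.6757 intr=0.0000 cont=0.0000 V=0.0000[hold]  S*(5)=108.2864
k=4: j=0 S=49.4640 intr=79.6060 cont=78.7116 V=79.6060[EX]; j=1 S=67.6711 intr=61.3989 cont=60.5045 V=61.3989[EX]; j=2 S=92.5800 intr=36.4900 cont=35.5956 V=36.4900[EX]; j=3 S=126.6575 intr=2.4125 cont=11.2632 V=11.2632[hold]; j=4 S=173.2785 intr=0.0000 cont=0.6357 V=0.6357[hold]  S*(4)=92.5800
k=3: j=0 S=57.8557 intr=71.2143 cont=70.3199 V=71.2143[EX]; j=1 S=79.1517 intr=49.9183 cont=49.0239 V=49.9183[EX]; j=2 S=108.2864 intr=20.7836 cont=24.1351 V=24.1351[hold]; j=3 S=148.1453 intr=0.0000 cont=6.0868 V=6.0868[hold]  S*(3)=79.1517
k=2: j=0 S=67.6711 intr=61.3989 cont=60.5045 V=61.3989[EX]; j=1 S=92.5800 intr=36.4900 cont=37.2034 V=37.2034[hold]; j=2 S=126.6575 intr=2.4125 cont=15.3096 V=15.3096[hold]  S*(2)=67.6711
k=1: j=0 S=79.1517 intr=49.9183 cont=49.3662 V=49.9183[EX]; j=1 S=108.2864 intr=20.7836 cont=26.4425 V=26.4425[hold]  S*(1)=79.1517
k=0: j=0 S=92.5800 intr=36.4900 cont=38.3104 V=38.3104[hold]  S*(0)=-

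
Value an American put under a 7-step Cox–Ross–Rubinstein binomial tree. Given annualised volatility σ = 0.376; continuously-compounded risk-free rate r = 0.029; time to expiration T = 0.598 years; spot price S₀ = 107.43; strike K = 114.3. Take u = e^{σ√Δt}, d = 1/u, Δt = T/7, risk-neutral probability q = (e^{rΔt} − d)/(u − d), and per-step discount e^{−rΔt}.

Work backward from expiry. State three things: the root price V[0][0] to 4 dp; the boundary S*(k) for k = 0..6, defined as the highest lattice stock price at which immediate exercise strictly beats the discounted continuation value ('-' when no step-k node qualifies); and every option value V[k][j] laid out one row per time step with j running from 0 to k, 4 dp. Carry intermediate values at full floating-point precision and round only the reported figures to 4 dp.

price = 15.6729
boundary = - - - 77.2576 69.2171 77.2576 86.2322
tree:
15.6729
21.6576 9.3680
28.8937 14.0485 4.4225
37.0424 20.3480 7.3996 1.2688
45.0829 28.2132 12.0610 2.4642 0.0000
52.2866 37.0424 18.9380 4.7858 0.0000 0.0000
58.7406 45.0829 28.0678 9.2944 0.0000 0.0000 0.0000
64.5229 52.2866 37.0424 18.0507 0.0000 0.0000 0.0000 0.0000

Δt=0.08543  u=1.11616  d=0.89593  q=0.48382  discount=0.99753
step 7 (expiry): payoffs max(K−S,0) = 64.5229 52.2866 37.0424 18.0507 0.0000 0.0000 0.0000 0.0000
step 6: (k=6,j=0): S=55.5594, (K−S)⁺=58.7406, hold=58.4578 ⇒ V=58.7406 exercise | (k=6,j=1): S=69.2171, (K−S)⁺=45.0829, hold=44.8001 ⇒ V=45.0829 exercise | (k=6,j=2): S=86.2322, (K−S)⁺=28.0678, hold=27.7850 ⇒ V=28.0678 exercise | (k=6,j=3): S=107.4300, (K−S)⁺=6.8700, hold=9.2944 ⇒ V=9.2944 continue | (k=6,j=4): S=133.8387, (K−S)⁺=0.0000, hold=0.0000 ⇒ V=0.0000 continue | (k=6,j=5): S=166.7392, (K−S)⁺=0.0000, hold=0.0000 ⇒ V=0.0000 continue | (k=6,j=6): S=207.7275, (K−S)⁺=0.0000, hold=0.0000 ⇒ V=0.0000 continue  boundary S*=86.2322
step 5: (k=5,j=0): S=62.0134, (K−S)⁺=52.2866, hold=52.0038 ⇒ V=52.2866 exercise | (k=5,j=1): S=77.2576, (K−S)⁺=37.0424, hold=36.7595 ⇒ V=37.0424 exercise | (k=5,j=2): S=96.2493, (K−S)⁺=18.0507, hold=18.9380 ⇒ V=18.9380 continue | (k=5,j=3): S=119.9095, (K−S)⁺=0.0000, hold=4.7858 ⇒ V=4.7858 continue | (k=5,j=4): S=149.3859, (K−S)⁺=0.0000, hold=0.0000 ⇒ V=0.0000 continue | (k=5,j=5): S=186.1083, (K−S)⁺=0.0000, hold=0.0000 ⇒ V=0.0000 continue  boundary S*=77.2576
step 4: (k=4,j=0): S=69.2171, (K−S)⁺=45.0829, hold=44.8001 ⇒ V=45.0829 exercise | (k=4,j=1): S=86.2322, (K−S)⁺=28.0678, hold=28.2132 ⇒ V=28.2132 continue | (k=4,j=2): S=107.4300, (K−S)⁺=6.8700, hold=12.0610 ⇒ V=12.0610 continue | (k=4,j=3): S=133.8387, (K−S)⁺=0.0000, hold=2.4642 ⇒ V=2.4642 continue | (k=4,j=4): S=166.7392, (K−S)⁺=0.0000, hold=0.0000 ⇒ V=0.0000 continue  boundary S*=69.2171
step 3: (k=3,j=0): S=77.2576, (K−S)⁺=37.0424, hold=36.8297 ⇒ V=37.0424 exercise | (k=3,j=1): S=96.2493, (K−S)⁺=18.0507, hold=20.3480 ⇒ V=20.3480 continue | (k=3,j=2): S=119.9095, (K−S)⁺=0.0000, hold=7.3996 ⇒ V=7.3996 continue | (k=3,j=3): S=149.3859, (K−S)⁺=0.0000, hold=1.2688 ⇒ V=1.2688 continue  boundary S*=77.2576
step 2: (k=2,j=0): S=86.2322, (K−S)⁺=28.0678, hold=28.8937 ⇒ V=28.8937 continue | (k=2,j=1): S=107.4300, (K−S)⁺=6.8700, hold=14.0485 ⇒ V=14.0485 continue | (k=2,j=2): S=133.8387, (K−S)⁺=0.0000, hold=4.4225 ⇒ V=4.4225 continue  boundary S*=-
step 1: (k=1,j=0): S=96.2493, (K−S)⁺=18.0507, hold=21.6576 ⇒ V=21.6576 continue | (k=1,j=1): S=119.9095, (K−S)⁺=0.0000, hold=9.3680 ⇒ V=9.3680 continue  boundary S*=-
step 0: (k=0,j=0): S=107.4300, (K−S)⁺=6.8700, hold=15.6729 ⇒ V=15.6729 continue  boundary S*=-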